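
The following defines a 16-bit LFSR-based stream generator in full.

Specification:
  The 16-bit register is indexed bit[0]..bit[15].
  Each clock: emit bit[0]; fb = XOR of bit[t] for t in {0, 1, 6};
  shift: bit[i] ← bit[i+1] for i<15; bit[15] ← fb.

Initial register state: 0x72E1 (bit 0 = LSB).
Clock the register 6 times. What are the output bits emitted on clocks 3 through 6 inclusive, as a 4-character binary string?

reg_0 = 0x72E1
clock 1: out=1, reg = 0x3970
clock 2: out=0, reg = 0x9CB8
clock 3: out=0, reg = 0x4E5C
clock 4: out=0, reg = 0xA72E
clock 5: out=0, reg = 0xD397
clock 6: out=1, reg = 0x69CB

0001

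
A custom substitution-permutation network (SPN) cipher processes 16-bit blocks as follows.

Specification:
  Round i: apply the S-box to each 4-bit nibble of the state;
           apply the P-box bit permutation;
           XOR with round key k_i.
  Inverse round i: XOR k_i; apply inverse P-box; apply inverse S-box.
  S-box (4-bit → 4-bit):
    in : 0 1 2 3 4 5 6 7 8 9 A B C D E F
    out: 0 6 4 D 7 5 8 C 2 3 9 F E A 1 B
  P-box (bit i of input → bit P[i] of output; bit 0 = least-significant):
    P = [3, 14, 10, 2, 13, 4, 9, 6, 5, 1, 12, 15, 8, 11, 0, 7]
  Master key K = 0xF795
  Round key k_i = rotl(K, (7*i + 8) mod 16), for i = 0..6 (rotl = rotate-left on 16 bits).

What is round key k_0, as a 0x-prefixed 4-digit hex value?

K = 0xF795
k_0 = rotl(K, (7*0+8) mod 16) = rotl(K, 8) = 0x95F7

0x95F7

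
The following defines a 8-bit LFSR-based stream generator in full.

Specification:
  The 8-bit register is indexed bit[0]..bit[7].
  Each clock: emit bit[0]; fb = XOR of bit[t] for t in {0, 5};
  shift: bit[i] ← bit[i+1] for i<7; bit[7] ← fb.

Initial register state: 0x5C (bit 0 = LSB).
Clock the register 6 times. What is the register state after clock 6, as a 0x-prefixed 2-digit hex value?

0xB9

reg_0 = 0x5C
clock 1: out=0, reg = 0x2E
clock 2: out=0, reg = 0x97
clock 3: out=1, reg = 0xCB
clock 4: out=1, reg = 0xE5
clock 5: out=1, reg = 0x72
clock 6: out=0, reg = 0xB9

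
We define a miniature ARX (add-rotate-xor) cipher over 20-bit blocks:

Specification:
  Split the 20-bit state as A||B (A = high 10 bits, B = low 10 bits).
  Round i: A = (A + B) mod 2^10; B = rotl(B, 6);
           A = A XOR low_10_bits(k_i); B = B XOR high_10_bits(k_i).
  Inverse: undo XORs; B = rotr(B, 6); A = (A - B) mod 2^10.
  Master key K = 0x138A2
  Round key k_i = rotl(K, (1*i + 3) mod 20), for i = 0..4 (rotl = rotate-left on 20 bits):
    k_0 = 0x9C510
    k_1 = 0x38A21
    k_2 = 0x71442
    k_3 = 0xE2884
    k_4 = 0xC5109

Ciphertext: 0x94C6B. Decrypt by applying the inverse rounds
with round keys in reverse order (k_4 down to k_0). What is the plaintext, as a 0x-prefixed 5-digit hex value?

s_0 = ciphertext = 0x94C6B
s_1 = InvRound(s_0, k_4) = 0xD77FD
s_2 = InvRound(s_1, k_3) = 0x1A371
s_3 = InvRound(s_2, k_2) = 0x3834A
s_4 = InvRound(s_3, k_1) = 0x0CE8E
s_5 = InvRound(s_4, k_0) = 0x4C3F3

0x4C3F3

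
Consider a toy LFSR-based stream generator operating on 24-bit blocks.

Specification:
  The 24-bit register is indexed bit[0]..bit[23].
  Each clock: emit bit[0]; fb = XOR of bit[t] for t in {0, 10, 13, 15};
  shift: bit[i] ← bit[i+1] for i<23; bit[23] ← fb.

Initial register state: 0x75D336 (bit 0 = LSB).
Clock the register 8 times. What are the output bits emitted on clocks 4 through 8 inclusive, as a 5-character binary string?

01100

reg_0 = 0x75D336
clock 1: out=0, reg = 0xBAE99B
clock 2: out=1, reg = 0xDD74CD
clock 3: out=1, reg = 0xEEBA66
clock 4: out=0, reg = 0x775D33
clock 5: out=1, reg = 0x3BAE99
clock 6: out=1, reg = 0x1DD74C
clock 7: out=0, reg = 0x0EEBA6
clock 8: out=0, reg = 0x0775D3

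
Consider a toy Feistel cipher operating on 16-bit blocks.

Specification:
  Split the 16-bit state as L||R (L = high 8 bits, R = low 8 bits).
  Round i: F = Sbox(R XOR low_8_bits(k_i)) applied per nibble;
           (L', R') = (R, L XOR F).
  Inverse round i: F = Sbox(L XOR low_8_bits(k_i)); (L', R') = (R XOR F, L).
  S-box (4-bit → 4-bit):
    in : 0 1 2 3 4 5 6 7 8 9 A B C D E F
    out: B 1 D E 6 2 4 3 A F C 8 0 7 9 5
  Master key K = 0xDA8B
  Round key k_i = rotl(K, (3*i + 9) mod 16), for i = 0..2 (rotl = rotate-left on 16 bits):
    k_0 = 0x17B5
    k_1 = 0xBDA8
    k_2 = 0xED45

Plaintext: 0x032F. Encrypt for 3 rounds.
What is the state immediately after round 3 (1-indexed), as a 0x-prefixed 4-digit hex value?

0x0C90

s_0 = plaintext = 0x032F
s_1 = Round(s_0, k_0) = 0x2FFF
s_2 = Round(s_1, k_1) = 0xFF0C
s_3 = Round(s_2, k_2) = 0x0C90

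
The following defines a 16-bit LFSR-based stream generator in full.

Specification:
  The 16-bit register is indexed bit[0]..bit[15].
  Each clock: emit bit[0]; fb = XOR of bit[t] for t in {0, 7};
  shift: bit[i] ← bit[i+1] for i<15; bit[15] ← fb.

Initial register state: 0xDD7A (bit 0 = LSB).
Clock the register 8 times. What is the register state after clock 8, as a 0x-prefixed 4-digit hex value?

0xC0DD

reg_0 = 0xDD7A
clock 1: out=0, reg = 0x6EBD
clock 2: out=1, reg = 0x375E
clock 3: out=0, reg = 0x1BAF
clock 4: out=1, reg = 0x0DD7
clock 5: out=1, reg = 0x06EB
clock 6: out=1, reg = 0x0375
clock 7: out=1, reg = 0x81BA
clock 8: out=0, reg = 0xC0DD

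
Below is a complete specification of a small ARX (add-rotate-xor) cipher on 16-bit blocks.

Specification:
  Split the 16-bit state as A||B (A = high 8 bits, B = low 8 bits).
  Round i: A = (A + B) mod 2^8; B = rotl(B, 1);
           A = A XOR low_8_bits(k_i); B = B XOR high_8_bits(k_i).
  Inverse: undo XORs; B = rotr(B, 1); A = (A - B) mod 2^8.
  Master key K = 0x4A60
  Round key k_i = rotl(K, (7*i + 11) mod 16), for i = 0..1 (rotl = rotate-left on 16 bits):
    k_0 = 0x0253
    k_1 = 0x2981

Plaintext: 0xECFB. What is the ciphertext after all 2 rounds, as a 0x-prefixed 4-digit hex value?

s_0 = plaintext = 0xECFB
s_1 = Round(s_0, k_0) = 0xB4F5
s_2 = Round(s_1, k_1) = 0x28C2

0x28C2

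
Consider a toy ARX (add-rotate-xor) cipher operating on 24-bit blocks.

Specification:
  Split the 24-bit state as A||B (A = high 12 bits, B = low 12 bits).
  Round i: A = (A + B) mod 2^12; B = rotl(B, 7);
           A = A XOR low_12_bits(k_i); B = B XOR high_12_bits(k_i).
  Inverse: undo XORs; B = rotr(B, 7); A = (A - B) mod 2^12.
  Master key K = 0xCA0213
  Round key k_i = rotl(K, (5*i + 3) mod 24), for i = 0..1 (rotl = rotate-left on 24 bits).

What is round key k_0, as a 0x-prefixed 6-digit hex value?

0x50109E

K = 0xCA0213
k_0 = rotl(K, (5*0+3) mod 24) = rotl(K, 3) = 0x50109E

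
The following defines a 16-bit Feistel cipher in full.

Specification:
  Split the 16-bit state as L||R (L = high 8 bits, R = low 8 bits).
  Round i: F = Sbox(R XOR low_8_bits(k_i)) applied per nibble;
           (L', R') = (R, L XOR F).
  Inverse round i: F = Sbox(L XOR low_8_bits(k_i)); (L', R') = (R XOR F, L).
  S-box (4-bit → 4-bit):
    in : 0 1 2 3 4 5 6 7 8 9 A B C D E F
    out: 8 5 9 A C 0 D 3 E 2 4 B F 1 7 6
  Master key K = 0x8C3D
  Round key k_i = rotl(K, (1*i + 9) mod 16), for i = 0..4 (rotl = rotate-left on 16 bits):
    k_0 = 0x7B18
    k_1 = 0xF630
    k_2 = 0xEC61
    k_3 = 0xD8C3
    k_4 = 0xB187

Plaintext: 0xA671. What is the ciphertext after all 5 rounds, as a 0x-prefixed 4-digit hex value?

0xF357

s_0 = plaintext = 0xA671
s_1 = Round(s_0, k_0) = 0x7174
s_2 = Round(s_1, k_1) = 0x74BD
s_3 = Round(s_2, k_2) = 0xBD6B
s_4 = Round(s_3, k_3) = 0x6BF3
s_5 = Round(s_4, k_4) = 0xF357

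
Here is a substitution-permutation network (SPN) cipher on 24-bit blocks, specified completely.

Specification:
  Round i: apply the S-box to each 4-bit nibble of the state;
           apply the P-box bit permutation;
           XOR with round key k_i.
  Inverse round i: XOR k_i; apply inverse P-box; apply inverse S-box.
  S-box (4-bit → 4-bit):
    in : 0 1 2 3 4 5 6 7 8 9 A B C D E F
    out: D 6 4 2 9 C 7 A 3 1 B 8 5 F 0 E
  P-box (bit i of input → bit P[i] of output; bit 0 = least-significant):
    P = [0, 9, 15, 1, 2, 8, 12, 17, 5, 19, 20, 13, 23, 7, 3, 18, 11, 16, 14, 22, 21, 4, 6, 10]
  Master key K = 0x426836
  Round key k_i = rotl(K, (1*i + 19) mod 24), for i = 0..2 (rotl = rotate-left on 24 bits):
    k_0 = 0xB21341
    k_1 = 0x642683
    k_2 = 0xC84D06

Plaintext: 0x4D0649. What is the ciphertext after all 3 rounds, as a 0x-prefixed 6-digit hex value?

0x4C64DA

s_0 = plaintext = 0x4D0649
s_1 = Round(s_0, k_0) = 0x4D5F6C
s_2 = Round(s_1, k_1) = 0x19DB8E
s_3 = Round(s_2, k_2) = 0x4C64DA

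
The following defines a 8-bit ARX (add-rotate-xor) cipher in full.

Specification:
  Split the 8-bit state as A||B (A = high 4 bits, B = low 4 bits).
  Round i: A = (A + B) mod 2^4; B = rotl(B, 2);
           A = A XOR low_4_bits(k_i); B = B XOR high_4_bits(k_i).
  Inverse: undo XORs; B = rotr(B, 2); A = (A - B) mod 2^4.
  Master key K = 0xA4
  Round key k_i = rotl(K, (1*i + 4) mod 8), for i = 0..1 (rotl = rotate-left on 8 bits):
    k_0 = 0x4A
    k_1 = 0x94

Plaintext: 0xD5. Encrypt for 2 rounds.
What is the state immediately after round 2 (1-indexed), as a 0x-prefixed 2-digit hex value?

s_0 = plaintext = 0xD5
s_1 = Round(s_0, k_0) = 0x81
s_2 = Round(s_1, k_1) = 0xDD

0xDD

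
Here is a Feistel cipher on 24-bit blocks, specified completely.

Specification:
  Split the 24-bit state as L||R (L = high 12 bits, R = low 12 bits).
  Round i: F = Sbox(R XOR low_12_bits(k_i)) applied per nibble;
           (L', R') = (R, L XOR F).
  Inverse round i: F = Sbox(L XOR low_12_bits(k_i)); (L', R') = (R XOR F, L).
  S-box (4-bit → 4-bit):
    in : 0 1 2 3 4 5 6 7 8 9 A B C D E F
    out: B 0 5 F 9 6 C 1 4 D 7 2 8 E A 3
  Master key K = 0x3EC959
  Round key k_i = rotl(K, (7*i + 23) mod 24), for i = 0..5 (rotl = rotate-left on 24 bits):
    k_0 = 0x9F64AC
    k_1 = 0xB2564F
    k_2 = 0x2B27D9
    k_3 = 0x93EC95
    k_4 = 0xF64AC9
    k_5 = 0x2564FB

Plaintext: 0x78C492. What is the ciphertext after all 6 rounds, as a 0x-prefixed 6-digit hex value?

s_0 = plaintext = 0x78C492
s_1 = Round(s_0, k_0) = 0x492C76
s_2 = Round(s_1, k_1) = 0xC7636F
s_3 = Round(s_2, k_2) = 0x36F55A
s_4 = Round(s_3, k_3) = 0x55AEEC
s_5 = Round(s_4, k_4) = 0xEECC0C
s_6 = Round(s_5, k_5) = 0xC0CADD

0xC0CADD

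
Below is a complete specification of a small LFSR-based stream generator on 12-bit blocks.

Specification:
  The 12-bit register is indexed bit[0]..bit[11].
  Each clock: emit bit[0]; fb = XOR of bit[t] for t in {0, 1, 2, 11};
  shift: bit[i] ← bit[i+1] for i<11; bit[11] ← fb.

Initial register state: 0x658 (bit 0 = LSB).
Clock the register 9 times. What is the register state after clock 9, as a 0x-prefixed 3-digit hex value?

reg_0 = 0x658
clock 1: out=0, reg = 0x32C
clock 2: out=0, reg = 0x996
clock 3: out=0, reg = 0xCCB
clock 4: out=1, reg = 0xE65
clock 5: out=1, reg = 0xF32
clock 6: out=0, reg = 0x799
clock 7: out=1, reg = 0xBCC
clock 8: out=0, reg = 0x5E6
clock 9: out=0, reg = 0x2F3

0x2F3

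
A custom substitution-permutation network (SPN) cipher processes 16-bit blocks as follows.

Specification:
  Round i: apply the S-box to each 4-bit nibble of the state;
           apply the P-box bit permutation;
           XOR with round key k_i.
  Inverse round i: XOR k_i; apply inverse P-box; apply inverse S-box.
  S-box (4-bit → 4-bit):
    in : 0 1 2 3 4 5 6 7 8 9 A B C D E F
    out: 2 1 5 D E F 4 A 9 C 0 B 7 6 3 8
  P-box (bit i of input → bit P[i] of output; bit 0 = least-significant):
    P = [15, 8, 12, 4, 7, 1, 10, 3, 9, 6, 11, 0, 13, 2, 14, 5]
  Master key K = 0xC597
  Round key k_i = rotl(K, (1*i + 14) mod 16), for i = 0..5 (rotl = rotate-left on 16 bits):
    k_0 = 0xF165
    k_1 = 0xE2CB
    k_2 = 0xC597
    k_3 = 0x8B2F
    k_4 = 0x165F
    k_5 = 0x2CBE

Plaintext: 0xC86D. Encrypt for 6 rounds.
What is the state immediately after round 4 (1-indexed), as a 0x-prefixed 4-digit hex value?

s_0 = plaintext = 0xC86D
s_1 = Round(s_0, k_0) = 0x8660
s_2 = Round(s_1, k_1) = 0xCFEB
s_3 = Round(s_2, k_2) = 0x2400
s_4 = Round(s_3, k_3) = 0xE26C
s_5 = Round(s_4, k_4) = 0xA95B
s_6 = Round(s_5, k_5) = 0xA125

0xE26C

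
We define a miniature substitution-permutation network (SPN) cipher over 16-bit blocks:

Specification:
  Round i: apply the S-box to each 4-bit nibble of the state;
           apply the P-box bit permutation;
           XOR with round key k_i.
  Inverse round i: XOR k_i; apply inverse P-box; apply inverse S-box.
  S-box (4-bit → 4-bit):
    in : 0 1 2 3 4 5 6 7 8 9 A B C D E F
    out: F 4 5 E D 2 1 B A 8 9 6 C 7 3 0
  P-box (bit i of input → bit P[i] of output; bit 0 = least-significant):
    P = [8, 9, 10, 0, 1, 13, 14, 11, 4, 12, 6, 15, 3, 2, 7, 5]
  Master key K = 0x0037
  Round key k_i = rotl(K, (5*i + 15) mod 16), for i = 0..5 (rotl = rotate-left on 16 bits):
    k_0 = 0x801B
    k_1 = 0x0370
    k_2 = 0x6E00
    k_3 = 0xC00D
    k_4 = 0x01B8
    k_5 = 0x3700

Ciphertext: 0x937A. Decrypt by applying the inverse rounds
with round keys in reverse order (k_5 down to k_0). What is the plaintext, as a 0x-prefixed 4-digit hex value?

0xC88C

s_0 = ciphertext = 0x937A
s_1 = InvRound(s_0, k_5) = 0xA4E1
s_2 = InvRound(s_1, k_4) = 0x6454
s_3 = InvRound(s_2, k_3) = 0x645C
s_4 = InvRound(s_3, k_2) = 0xE295
s_5 = InvRound(s_4, k_1) = 0x3CBA
s_6 = InvRound(s_5, k_0) = 0xC88C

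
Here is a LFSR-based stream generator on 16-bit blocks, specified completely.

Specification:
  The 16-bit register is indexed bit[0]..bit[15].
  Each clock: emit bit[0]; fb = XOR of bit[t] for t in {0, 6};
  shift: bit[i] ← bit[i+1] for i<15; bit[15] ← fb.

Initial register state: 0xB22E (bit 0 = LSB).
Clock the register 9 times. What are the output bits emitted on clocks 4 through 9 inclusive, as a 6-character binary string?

reg_0 = 0xB22E
clock 1: out=0, reg = 0x5917
clock 2: out=1, reg = 0xAC8B
clock 3: out=1, reg = 0xD645
clock 4: out=1, reg = 0x6B22
clock 5: out=0, reg = 0x3591
clock 6: out=1, reg = 0x9AC8
clock 7: out=0, reg = 0xCD64
clock 8: out=0, reg = 0xE6B2
clock 9: out=0, reg = 0x7359

101000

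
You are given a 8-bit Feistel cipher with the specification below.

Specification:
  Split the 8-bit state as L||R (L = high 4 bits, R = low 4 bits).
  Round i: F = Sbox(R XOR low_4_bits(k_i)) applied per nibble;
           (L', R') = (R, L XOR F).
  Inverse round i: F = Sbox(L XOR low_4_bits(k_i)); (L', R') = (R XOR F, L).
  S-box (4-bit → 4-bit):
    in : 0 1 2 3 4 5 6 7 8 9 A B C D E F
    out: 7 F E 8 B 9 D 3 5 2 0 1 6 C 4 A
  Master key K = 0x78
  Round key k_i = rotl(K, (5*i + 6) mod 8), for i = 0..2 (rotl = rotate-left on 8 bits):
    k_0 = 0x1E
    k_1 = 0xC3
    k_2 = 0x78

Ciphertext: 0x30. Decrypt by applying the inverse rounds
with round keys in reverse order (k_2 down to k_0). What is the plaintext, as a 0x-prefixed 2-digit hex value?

s_0 = ciphertext = 0x30
s_1 = InvRound(s_0, k_2) = 0x13
s_2 = InvRound(s_1, k_1) = 0xD1
s_3 = InvRound(s_2, k_0) = 0x9D

0x9D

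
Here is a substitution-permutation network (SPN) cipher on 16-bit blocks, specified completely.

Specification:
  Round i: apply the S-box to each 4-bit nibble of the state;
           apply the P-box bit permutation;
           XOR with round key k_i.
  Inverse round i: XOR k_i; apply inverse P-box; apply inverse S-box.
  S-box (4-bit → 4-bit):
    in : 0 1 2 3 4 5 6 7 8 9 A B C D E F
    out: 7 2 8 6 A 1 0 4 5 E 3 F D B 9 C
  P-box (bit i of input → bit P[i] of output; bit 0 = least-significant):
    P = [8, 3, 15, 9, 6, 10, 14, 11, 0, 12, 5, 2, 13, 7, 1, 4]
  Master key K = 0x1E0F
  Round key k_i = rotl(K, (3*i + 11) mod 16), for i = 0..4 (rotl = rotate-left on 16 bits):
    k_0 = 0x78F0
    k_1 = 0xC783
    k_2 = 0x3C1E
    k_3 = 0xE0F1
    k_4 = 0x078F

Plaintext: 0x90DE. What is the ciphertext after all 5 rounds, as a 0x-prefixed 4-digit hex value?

0xB8C4

s_0 = plaintext = 0x90DE
s_1 = Round(s_0, k_0) = 0x6703
s_2 = Round(s_1, k_1) = 0x03EB
s_3 = Round(s_2, k_2) = 0x87F4
s_4 = Round(s_3, k_3) = 0x8ADB
s_5 = Round(s_4, k_4) = 0xB8C4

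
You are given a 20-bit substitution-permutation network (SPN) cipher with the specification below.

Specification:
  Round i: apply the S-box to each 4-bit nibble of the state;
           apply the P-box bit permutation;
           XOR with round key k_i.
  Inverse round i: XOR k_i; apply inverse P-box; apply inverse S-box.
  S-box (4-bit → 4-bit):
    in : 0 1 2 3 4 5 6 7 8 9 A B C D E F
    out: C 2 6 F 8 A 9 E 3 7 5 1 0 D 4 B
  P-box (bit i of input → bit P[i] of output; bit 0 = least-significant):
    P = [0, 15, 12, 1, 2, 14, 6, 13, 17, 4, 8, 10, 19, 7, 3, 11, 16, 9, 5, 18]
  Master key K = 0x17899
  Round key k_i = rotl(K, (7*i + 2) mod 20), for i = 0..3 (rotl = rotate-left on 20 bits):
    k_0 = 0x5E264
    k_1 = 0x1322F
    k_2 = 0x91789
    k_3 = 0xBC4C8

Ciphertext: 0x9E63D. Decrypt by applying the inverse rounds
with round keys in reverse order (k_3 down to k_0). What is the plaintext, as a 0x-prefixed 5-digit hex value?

0x4D67A

s_0 = ciphertext = 0x9E63D
s_1 = InvRound(s_0, k_3) = 0x218DB
s_2 = InvRound(s_1, k_2) = 0x863E4
s_3 = InvRound(s_2, k_1) = 0xB9E2D
s_4 = InvRound(s_3, k_0) = 0x4D67A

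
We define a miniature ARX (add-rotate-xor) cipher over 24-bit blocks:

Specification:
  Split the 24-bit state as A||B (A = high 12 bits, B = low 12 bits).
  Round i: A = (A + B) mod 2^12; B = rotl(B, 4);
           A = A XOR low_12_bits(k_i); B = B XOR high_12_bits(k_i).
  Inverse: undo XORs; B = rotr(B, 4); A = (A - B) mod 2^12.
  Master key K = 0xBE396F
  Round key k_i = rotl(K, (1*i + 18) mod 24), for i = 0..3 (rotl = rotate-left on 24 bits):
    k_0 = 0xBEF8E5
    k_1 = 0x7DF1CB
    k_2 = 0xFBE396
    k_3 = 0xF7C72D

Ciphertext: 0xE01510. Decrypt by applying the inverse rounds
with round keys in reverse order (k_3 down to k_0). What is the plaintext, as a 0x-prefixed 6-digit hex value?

0xFA2151

s_0 = ciphertext = 0xE01510
s_1 = InvRound(s_0, k_3) = 0xC86CA6
s_2 = InvRound(s_1, k_2) = 0x6DF831
s_3 = InvRound(s_2, k_1) = 0x816EFE
s_4 = InvRound(s_3, k_0) = 0xFA2151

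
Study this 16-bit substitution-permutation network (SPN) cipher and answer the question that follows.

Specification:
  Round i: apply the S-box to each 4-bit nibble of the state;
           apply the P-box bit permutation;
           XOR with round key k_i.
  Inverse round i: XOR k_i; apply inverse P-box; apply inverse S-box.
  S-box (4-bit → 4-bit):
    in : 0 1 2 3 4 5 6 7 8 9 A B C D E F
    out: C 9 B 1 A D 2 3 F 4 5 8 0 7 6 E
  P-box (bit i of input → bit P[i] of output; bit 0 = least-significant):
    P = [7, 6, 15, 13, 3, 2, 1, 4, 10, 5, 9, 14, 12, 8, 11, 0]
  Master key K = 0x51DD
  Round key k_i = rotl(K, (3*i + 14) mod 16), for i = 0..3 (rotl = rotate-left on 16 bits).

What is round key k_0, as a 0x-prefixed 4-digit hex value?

K = 0x51DD
k_0 = rotl(K, (3*0+14) mod 16) = rotl(K, 14) = 0x5477

0x5477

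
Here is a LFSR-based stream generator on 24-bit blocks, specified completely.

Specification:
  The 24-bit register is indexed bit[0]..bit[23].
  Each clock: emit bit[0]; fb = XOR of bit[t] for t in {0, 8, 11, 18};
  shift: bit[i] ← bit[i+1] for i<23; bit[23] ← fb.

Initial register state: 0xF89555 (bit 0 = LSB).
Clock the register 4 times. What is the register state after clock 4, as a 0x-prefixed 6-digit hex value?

reg_0 = 0xF89555
clock 1: out=1, reg = 0x7C4AAA
clock 2: out=0, reg = 0x3E2555
clock 3: out=1, reg = 0x9F12AA
clock 4: out=0, reg = 0xCF8955

0xCF8955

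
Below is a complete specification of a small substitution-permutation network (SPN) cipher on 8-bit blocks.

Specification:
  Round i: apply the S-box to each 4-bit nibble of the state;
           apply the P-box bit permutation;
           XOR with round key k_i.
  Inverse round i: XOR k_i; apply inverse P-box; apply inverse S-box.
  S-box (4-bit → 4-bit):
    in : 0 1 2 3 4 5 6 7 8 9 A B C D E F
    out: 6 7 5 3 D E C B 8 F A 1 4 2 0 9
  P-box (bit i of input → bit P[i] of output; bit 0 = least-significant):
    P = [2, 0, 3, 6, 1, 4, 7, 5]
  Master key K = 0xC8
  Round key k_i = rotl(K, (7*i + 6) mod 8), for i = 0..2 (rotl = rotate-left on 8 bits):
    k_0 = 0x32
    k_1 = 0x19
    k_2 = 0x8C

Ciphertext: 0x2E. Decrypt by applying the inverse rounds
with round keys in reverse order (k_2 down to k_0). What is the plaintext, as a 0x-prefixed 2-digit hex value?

s_0 = ciphertext = 0x2E
s_1 = InvRound(s_0, k_2) = 0x4E
s_2 = InvRound(s_1, k_1) = 0x37
s_3 = InvRound(s_2, k_0) = 0xE3

0xE3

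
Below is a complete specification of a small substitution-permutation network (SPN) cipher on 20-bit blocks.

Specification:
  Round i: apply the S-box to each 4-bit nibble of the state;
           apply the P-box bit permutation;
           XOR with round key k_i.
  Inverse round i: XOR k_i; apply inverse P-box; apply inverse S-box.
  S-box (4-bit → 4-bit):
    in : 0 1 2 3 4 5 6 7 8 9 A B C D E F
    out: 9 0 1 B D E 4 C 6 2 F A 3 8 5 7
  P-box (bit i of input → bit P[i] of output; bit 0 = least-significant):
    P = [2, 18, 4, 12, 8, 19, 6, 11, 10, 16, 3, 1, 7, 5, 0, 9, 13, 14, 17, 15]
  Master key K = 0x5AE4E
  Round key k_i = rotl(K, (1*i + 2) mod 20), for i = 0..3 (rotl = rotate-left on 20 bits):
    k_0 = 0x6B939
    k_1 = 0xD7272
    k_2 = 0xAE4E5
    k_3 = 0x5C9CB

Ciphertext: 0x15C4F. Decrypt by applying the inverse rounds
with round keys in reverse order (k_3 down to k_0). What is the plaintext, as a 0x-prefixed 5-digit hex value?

s_0 = ciphertext = 0x15C4F
s_1 = InvRound(s_0, k_3) = 0xD2223
s_2 = InvRound(s_1, k_2) = 0x5036C
s_3 = InvRound(s_2, k_1) = 0xC17C4
s_4 = InvRound(s_3, k_0) = 0x4AE5E

0x4AE5E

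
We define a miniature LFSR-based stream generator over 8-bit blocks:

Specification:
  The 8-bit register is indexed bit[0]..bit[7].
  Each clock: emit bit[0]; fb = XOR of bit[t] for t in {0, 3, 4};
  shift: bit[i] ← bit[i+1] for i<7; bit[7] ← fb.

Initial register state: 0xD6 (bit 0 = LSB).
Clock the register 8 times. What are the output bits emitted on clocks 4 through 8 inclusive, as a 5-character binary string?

reg_0 = 0xD6
clock 1: out=0, reg = 0xEB
clock 2: out=1, reg = 0x75
clock 3: out=1, reg = 0x3A
clock 4: out=0, reg = 0x1D
clock 5: out=1, reg = 0x8E
clock 6: out=0, reg = 0xC7
clock 7: out=1, reg = 0xE3
clock 8: out=1, reg = 0xF1

01011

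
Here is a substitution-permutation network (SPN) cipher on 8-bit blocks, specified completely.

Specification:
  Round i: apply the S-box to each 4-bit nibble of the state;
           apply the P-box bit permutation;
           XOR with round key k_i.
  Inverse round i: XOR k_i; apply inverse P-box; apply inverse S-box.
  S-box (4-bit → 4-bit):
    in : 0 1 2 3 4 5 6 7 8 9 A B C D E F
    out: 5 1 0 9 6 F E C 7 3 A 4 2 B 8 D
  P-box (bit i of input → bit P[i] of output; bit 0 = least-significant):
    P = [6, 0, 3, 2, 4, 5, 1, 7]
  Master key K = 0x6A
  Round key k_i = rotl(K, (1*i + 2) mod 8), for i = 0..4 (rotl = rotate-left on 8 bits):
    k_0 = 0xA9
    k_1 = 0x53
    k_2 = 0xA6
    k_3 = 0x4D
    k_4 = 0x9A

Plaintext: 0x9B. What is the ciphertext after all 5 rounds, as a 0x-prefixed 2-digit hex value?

s_0 = plaintext = 0x9B
s_1 = Round(s_0, k_0) = 0x91
s_2 = Round(s_1, k_1) = 0x23
s_3 = Round(s_2, k_2) = 0xE2
s_4 = Round(s_3, k_3) = 0xCD
s_5 = Round(s_4, k_4) = 0xFF

0xFF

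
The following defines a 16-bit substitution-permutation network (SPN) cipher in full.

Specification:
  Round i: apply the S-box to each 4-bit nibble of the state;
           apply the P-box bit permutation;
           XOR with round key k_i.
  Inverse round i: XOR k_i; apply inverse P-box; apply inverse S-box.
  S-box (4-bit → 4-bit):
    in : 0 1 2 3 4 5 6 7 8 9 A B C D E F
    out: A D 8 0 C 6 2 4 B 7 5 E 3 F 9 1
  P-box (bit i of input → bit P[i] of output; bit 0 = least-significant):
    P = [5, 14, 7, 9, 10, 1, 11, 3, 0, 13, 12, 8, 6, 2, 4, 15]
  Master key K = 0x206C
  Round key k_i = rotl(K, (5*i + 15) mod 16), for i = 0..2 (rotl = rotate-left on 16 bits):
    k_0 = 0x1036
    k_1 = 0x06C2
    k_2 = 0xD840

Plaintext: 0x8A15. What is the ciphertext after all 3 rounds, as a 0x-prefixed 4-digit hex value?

0xF9CE

s_0 = plaintext = 0x8A15
s_1 = Round(s_0, k_0) = 0xCCFB
s_2 = Round(s_1, k_1) = 0x6007
s_3 = Round(s_2, k_2) = 0xF9CE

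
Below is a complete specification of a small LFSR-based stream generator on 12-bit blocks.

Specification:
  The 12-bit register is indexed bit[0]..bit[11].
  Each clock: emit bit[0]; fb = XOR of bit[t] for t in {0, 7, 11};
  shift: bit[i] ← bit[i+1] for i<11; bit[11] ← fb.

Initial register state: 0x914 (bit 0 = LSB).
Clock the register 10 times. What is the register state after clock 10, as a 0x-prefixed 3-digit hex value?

0x676

reg_0 = 0x914
clock 1: out=0, reg = 0xC8A
clock 2: out=0, reg = 0x645
clock 3: out=1, reg = 0xB22
clock 4: out=0, reg = 0xD91
clock 5: out=1, reg = 0xEC8
clock 6: out=0, reg = 0x764
clock 7: out=0, reg = 0x3B2
clock 8: out=0, reg = 0x9D9
clock 9: out=1, reg = 0xCEC
clock 10: out=0, reg = 0x676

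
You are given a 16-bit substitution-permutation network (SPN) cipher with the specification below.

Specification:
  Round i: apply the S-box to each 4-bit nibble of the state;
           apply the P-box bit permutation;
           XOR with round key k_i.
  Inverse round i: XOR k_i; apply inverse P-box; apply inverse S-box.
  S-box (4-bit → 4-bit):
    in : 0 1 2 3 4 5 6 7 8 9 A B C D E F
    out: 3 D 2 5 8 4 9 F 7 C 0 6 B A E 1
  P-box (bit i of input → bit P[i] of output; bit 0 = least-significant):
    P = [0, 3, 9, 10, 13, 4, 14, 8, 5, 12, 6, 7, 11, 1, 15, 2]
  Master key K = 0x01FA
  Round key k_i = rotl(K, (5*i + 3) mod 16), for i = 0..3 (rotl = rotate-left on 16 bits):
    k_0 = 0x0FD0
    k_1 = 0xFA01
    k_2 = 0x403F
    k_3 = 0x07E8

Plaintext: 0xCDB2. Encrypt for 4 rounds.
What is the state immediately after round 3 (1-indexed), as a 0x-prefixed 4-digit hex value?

0x1FAB

s_0 = plaintext = 0xCDB2
s_1 = Round(s_0, k_0) = 0x574E
s_2 = Round(s_1, k_1) = 0x6DE9
s_3 = Round(s_2, k_2) = 0x1FAB
s_4 = Round(s_3, k_3) = 0x8DC4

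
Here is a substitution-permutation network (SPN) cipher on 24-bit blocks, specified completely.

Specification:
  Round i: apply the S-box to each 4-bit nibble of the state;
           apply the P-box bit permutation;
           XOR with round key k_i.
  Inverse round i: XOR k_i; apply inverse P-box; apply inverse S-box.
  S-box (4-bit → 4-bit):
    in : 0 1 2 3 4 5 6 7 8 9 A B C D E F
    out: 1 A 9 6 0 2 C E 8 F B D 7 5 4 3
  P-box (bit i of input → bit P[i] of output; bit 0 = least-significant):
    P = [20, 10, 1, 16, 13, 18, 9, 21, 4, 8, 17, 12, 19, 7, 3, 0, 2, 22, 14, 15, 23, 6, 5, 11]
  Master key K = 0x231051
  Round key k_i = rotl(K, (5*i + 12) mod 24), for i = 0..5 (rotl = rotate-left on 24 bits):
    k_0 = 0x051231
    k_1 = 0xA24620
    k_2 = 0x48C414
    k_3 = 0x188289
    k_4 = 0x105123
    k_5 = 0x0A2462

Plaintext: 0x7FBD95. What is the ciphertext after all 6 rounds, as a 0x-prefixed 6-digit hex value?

s_0 = plaintext = 0x7FBD95
s_1 = Round(s_0, k_0) = 0x6B3C4C
s_2 = Round(s_1, k_1) = 0xB08B9E
s_3 = Round(s_2, k_2) = 0xEEFE23
s_4 = Round(s_3, k_3) = 0x32E62B
s_5 = Round(s_4, k_4) = 0x23E14D
s_6 = Round(s_5, k_5) = 0xDA7D68

0xDA7D68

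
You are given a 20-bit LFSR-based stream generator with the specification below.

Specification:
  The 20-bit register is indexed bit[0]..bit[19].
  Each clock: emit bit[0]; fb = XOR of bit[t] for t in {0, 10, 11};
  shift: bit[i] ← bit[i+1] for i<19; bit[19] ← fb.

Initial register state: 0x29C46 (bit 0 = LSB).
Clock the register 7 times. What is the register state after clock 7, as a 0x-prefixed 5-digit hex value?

reg_0 = 0x29C46
clock 1: out=0, reg = 0x14E23
clock 2: out=1, reg = 0x8A711
clock 3: out=1, reg = 0x45388
clock 4: out=0, reg = 0x229C4
clock 5: out=0, reg = 0x914E2
clock 6: out=0, reg = 0xC8A71
clock 7: out=1, reg = 0x64538

0x64538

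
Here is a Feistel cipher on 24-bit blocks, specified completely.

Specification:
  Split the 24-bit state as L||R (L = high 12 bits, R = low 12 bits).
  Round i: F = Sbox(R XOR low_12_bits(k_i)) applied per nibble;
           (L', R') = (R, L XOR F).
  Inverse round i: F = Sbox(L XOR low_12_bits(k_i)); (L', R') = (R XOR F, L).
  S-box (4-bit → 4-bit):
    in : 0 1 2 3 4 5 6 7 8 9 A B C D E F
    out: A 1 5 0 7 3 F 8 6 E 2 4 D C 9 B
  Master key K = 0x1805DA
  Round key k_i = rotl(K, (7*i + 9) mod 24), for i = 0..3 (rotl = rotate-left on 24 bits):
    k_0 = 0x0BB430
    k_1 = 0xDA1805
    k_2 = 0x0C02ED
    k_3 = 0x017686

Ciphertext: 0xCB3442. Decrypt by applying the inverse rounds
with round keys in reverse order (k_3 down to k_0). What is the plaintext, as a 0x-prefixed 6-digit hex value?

s_0 = ciphertext = 0xCB3442
s_1 = InvRound(s_0, k_3) = 0x641CB3
s_2 = InvRound(s_1, k_2) = 0xB9E641
s_3 = InvRound(s_2, k_1) = 0x6A5B9E
s_4 = InvRound(s_3, k_0) = 0xE7D6A5

0xE7D6A5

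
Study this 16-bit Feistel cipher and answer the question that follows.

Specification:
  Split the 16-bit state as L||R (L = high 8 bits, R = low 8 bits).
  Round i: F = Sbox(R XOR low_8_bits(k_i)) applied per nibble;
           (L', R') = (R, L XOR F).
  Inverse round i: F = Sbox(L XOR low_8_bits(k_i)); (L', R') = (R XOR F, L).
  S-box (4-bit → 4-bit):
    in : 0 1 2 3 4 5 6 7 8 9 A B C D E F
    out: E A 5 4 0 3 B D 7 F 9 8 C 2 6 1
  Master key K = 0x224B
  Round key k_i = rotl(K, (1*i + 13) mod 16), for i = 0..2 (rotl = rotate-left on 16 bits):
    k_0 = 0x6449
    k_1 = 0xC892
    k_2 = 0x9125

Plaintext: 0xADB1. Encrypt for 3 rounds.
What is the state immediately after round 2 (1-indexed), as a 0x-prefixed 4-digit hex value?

0xBAE6

s_0 = plaintext = 0xADB1
s_1 = Round(s_0, k_0) = 0xB1BA
s_2 = Round(s_1, k_1) = 0xBAE6
s_3 = Round(s_2, k_2) = 0xE67E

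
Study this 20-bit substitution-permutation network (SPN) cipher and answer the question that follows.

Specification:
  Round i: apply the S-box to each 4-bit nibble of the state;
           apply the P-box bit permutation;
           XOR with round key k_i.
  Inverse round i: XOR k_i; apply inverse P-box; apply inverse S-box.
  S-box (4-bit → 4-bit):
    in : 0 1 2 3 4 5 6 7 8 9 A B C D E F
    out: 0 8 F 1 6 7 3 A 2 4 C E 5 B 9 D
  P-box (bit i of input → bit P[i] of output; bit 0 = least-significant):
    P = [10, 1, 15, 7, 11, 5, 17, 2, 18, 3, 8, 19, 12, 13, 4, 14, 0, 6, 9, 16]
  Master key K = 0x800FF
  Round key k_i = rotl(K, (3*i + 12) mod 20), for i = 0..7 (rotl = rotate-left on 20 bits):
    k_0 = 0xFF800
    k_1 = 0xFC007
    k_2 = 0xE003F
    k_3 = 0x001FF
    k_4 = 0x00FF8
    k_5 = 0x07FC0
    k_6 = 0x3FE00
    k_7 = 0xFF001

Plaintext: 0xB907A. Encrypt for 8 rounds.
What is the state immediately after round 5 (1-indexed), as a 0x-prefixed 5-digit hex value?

s_0 = plaintext = 0xB907A
s_1 = Round(s_0, k_0) = 0xE7AF4
s_2 = Round(s_1, k_1) = 0x42900
s_3 = Round(s_2, k_2) = 0xE736F
s_4 = Round(s_3, k_3) = 0x5ED5E
s_5 = Round(s_4, k_4) = 0xE5111
s_6 = Round(s_5, k_5) = 0x94F55
s_7 = Round(s_6, k_6) = 0xD5132
s_8 = Round(s_7, k_7) = 0x64CD2

0xE5111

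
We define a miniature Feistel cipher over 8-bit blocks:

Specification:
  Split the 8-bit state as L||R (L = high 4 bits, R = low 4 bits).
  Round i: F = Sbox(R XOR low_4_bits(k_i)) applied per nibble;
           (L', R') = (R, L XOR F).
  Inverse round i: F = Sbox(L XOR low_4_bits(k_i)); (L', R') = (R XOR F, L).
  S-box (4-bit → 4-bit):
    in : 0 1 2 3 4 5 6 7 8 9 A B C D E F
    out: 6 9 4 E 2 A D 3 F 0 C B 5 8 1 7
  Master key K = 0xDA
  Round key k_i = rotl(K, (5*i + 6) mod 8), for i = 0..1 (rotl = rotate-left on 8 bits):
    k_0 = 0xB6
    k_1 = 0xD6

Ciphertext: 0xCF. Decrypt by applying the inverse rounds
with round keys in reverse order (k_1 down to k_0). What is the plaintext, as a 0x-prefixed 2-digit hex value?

0x63

s_0 = ciphertext = 0xCF
s_1 = InvRound(s_0, k_1) = 0x3C
s_2 = InvRound(s_1, k_0) = 0x63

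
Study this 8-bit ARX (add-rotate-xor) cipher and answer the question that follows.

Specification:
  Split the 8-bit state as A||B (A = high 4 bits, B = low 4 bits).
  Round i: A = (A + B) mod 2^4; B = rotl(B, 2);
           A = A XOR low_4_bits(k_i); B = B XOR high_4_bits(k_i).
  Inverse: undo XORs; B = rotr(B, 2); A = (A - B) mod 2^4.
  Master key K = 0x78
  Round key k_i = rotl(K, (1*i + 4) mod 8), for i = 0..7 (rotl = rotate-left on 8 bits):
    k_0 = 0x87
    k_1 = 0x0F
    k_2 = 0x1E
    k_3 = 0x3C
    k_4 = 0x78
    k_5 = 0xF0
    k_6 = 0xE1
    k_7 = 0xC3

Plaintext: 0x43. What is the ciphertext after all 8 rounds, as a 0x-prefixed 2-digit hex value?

0xA3

s_0 = plaintext = 0x43
s_1 = Round(s_0, k_0) = 0x04
s_2 = Round(s_1, k_1) = 0xB1
s_3 = Round(s_2, k_2) = 0x25
s_4 = Round(s_3, k_3) = 0xB6
s_5 = Round(s_4, k_4) = 0x9E
s_6 = Round(s_5, k_5) = 0x74
s_7 = Round(s_6, k_6) = 0xAF
s_8 = Round(s_7, k_7) = 0xA3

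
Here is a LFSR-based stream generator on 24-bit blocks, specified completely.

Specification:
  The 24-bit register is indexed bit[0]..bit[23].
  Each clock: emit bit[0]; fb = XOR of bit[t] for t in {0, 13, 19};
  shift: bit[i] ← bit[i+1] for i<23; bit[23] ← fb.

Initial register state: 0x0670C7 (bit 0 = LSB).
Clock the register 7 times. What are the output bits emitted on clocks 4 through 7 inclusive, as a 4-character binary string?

reg_0 = 0x0670C7
clock 1: out=1, reg = 0x033863
clock 2: out=1, reg = 0x019C31
clock 3: out=1, reg = 0x80CE18
clock 4: out=0, reg = 0x40670C
clock 5: out=0, reg = 0xA03386
clock 6: out=0, reg = 0xD019C3
clock 7: out=1, reg = 0xE80CE1

0001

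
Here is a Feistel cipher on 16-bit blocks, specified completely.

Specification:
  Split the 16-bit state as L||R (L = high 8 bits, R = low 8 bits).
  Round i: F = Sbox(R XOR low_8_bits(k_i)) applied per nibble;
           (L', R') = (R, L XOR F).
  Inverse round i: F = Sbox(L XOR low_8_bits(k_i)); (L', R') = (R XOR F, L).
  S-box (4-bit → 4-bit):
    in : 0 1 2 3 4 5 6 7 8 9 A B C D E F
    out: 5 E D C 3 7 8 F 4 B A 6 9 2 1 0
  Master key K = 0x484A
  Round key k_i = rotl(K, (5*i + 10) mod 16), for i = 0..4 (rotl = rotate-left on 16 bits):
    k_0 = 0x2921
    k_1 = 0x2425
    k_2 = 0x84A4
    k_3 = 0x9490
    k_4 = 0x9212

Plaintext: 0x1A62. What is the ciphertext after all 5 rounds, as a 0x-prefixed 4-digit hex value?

s_0 = plaintext = 0x1A62
s_1 = Round(s_0, k_0) = 0x6226
s_2 = Round(s_1, k_1) = 0x263E
s_3 = Round(s_2, k_2) = 0x3E9C
s_4 = Round(s_3, k_3) = 0x9C67
s_5 = Round(s_4, k_4) = 0x676B

0x676B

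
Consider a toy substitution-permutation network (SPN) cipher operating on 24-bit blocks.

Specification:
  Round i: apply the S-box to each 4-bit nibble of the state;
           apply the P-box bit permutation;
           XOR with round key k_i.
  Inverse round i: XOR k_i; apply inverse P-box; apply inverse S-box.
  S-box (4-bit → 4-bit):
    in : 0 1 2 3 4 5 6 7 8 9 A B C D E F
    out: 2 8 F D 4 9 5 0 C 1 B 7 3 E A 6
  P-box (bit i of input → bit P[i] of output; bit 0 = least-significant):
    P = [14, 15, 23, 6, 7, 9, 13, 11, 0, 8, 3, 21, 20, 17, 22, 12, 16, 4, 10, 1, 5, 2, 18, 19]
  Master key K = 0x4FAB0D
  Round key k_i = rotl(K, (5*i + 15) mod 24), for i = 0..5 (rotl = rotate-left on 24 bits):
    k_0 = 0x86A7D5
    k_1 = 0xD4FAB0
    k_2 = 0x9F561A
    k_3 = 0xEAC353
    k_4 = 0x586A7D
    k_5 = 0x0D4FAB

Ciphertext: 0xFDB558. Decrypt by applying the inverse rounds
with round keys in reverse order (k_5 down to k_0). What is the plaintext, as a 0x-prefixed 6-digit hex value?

s_0 = ciphertext = 0xFDB558
s_1 = InvRound(s_0, k_5) = 0x9E3522
s_2 = InvRound(s_1, k_4) = 0xFDDBE3
s_3 = InvRound(s_2, k_3) = 0x6CA757
s_4 = InvRound(s_3, k_2) = 0x092242
s_5 = InvRound(s_4, k_1) = 0x3A3752
s_6 = InvRound(s_5, k_0) = 0xD1559F

0xD1559F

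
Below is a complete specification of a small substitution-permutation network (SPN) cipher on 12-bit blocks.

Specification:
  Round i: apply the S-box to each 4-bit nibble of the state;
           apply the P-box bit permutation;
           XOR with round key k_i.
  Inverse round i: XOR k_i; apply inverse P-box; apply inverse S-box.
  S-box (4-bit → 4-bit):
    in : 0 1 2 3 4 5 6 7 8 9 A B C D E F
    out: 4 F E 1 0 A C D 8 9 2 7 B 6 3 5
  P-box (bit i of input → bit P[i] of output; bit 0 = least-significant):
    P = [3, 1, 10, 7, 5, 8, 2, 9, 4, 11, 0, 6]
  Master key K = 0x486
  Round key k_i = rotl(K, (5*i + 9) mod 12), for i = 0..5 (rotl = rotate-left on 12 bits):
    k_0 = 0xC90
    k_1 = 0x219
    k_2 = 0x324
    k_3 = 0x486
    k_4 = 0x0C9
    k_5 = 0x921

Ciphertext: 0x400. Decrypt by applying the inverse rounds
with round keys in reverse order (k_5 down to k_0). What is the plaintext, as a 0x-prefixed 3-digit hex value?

s_0 = ciphertext = 0x400
s_1 = InvRound(s_0, k_5) = 0xDE0
s_2 = InvRound(s_1, k_4) = 0xDEF
s_3 = InvRound(s_2, k_3) = 0x2E3
s_4 = InvRound(s_3, k_2) = 0x6D5
s_5 = InvRound(s_4, k_1) = 0x807
s_6 = InvRound(s_5, k_0) = 0xF02

0xF02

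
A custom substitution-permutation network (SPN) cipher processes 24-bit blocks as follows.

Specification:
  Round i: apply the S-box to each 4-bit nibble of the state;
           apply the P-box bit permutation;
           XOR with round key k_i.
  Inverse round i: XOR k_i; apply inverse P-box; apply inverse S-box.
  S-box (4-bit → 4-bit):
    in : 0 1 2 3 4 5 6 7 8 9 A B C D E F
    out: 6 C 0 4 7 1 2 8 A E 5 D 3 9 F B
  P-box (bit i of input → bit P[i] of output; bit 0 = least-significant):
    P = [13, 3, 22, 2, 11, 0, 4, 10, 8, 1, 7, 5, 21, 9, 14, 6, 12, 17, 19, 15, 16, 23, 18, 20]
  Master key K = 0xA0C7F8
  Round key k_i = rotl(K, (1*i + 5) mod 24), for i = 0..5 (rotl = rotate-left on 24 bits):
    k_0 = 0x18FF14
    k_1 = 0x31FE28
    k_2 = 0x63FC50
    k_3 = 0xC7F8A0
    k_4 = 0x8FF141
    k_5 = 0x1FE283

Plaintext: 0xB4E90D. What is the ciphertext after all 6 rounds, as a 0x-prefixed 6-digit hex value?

s_0 = plaintext = 0xB4E90D
s_1 = Round(s_0, k_0) = 0x278DE3
s_2 = Round(s_1, k_1) = 0x717159
s_3 = Round(s_2, k_2) = 0x3B74BC
s_4 = Round(s_3, k_3) = 0xCB457A
s_5 = Round(s_4, k_4) = 0x660641
s_6 = Round(s_5, k_5) = 0xDDA894

0xDDA894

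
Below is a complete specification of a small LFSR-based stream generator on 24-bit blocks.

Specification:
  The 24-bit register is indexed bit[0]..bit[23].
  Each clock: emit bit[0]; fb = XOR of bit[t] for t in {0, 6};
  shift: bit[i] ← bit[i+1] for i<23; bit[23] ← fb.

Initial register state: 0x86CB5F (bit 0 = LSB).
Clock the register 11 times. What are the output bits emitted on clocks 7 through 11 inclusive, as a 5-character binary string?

10110

reg_0 = 0x86CB5F
clock 1: out=1, reg = 0x4365AF
clock 2: out=1, reg = 0xA1B2D7
clock 3: out=1, reg = 0x50D96B
clock 4: out=1, reg = 0x286CB5
clock 5: out=1, reg = 0x94365A
clock 6: out=0, reg = 0xCA1B2D
clock 7: out=1, reg = 0xE50D96
clock 8: out=0, reg = 0x7286CB
clock 9: out=1, reg = 0x394365
clock 10: out=1, reg = 0x1CA1B2
clock 11: out=0, reg = 0x0E50D9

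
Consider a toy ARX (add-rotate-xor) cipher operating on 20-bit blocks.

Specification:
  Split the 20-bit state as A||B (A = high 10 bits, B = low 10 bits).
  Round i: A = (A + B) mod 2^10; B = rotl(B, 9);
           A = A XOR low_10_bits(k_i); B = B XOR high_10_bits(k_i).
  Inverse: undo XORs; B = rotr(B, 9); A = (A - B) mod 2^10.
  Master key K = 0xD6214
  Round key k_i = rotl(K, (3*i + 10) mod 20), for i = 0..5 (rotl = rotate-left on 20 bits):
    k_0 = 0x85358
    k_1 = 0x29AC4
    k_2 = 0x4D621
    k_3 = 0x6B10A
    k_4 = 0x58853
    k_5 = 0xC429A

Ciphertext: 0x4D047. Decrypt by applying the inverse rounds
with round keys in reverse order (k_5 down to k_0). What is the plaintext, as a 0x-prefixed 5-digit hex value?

0x0F463

s_0 = ciphertext = 0x4D047
s_1 = InvRound(s_0, k_5) = 0x3FEAF
s_2 = InvRound(s_1, k_4) = 0x4479B
s_3 = InvRound(s_2, k_3) = 0xEB06F
s_4 = InvRound(s_3, k_2) = 0xB66B4
s_5 = InvRound(s_4, k_1) = 0xFE025
s_6 = InvRound(s_5, k_0) = 0x0F463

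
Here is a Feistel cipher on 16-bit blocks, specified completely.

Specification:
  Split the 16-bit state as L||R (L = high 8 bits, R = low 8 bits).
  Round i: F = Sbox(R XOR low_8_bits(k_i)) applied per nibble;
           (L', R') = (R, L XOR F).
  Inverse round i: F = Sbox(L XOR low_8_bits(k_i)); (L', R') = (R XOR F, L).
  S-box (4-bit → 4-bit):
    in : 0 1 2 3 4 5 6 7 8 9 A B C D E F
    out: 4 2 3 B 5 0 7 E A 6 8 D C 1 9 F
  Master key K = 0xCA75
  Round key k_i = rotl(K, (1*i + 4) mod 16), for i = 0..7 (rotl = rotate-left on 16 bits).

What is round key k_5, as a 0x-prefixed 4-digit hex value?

0xEB94

K = 0xCA75
k_0 = rotl(K, (1*0+4) mod 16) = rotl(K, 4) = 0xA75C
k_1 = rotl(K, (1*1+4) mod 16) = rotl(K, 5) = 0x4EB9
k_2 = rotl(K, (1*2+4) mod 16) = rotl(K, 6) = 0x9D72
k_3 = rotl(K, (1*3+4) mod 16) = rotl(K, 7) = 0x3AE5
k_4 = rotl(K, (1*4+4) mod 16) = rotl(K, 8) = 0x75CA
k_5 = rotl(K, (1*5+4) mod 16) = rotl(K, 9) = 0xEB94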